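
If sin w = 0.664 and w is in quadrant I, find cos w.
cos w = 0.7477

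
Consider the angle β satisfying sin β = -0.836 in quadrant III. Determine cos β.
cos β = ±√(1 - sin²β) = -0.5487 (negative in QIII)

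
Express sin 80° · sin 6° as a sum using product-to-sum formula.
sin 80° sin 6° = (1/2)[cos(80°-6°) - cos(80°+6°)]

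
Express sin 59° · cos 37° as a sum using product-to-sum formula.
sin 59° cos 37° = (1/2)[sin(59°+37°) + sin(59°-37°)]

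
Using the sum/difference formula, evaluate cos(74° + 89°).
cos(74° + 89°) = cos 74° cos 89° - sin 74° sin 89° = -0.9563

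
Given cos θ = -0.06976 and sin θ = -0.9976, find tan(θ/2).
tan(θ/2) = sin θ / (1 + cos θ) = -1.072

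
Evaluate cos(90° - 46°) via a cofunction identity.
cos(90° - 46°) = sin(46°) = 0.7193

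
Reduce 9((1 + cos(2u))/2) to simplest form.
9((1 + cos(2u))/2) = 9(cos²u) (using Power reduction)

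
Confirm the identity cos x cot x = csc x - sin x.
RHS = 1/sin x - sin x = (1 - sin²x)/sin x = cos²x/sin x = cos x · (cos x/sin x) = cos x cot x = LHS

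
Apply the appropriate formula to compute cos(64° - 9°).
cos(64° - 9°) = cos 64° cos 9° + sin 64° sin 9° = 0.5736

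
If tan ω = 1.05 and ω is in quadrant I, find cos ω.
cos ω = 0.6897 (using tan²ω + 1 = sec²ω)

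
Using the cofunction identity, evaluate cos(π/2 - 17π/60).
cos(π/2 - 17π/60) = sin(17π/60) = 0.7771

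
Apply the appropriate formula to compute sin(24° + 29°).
sin(24° + 29°) = sin 24° cos 29° + cos 24° sin 29° = 0.7986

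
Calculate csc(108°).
csc(108°) = 1.051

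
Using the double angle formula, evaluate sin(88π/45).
sin(88π/45) = 2 sin 44π/45 cos 44π/45 = -0.1392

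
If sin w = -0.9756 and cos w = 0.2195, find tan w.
tan w = sin w / cos w = -4.445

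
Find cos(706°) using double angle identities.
cos(706°) = cos²353° - sin²353° = 0.9703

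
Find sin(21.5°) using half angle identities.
sin(21.5°) = √((1 - cos 43°)/2) = 0.3665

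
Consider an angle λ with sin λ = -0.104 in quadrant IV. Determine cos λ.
cos λ = √(1 - sin²λ) = 0.9946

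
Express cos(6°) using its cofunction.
cos(6°) = sin(90° - 6°) = sin(84°)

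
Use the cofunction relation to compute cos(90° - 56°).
cos(90° - 56°) = sin(56°) = 0.829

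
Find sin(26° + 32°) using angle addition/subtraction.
sin(26° + 32°) = sin 26° cos 32° + cos 26° sin 32° = 0.848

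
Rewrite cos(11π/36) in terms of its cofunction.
cos(11π/36) = sin(π/2 - 11π/36) = sin(7π/36)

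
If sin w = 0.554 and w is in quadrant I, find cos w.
cos w = 0.8325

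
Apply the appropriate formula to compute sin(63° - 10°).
sin(63° - 10°) = sin 63° cos 10° - cos 63° sin 10° = 0.7986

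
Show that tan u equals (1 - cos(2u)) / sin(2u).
RHS = 2sin²u / (2 sin u cos u) = sin u/cos u = tan u = LHS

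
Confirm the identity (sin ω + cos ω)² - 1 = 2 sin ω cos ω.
LHS = sin²ω + 2 sin ω cos ω + cos²ω - 1 = (sin²ω + cos²ω) + 2 sin ω cos ω - 1 = 1 + 2 sin ω cos ω - 1 = 2 sin ω cos ω = RHS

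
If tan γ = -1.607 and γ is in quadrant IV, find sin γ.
sin γ = -0.849 (using tan²γ + 1 = sec²γ)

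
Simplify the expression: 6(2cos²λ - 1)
6(2cos²λ - 1) = 6(cos(2λ)) (using Double angle)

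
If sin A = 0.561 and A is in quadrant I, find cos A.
cos A = 0.8278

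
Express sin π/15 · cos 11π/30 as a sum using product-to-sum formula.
sin π/15 cos 11π/30 = (1/2)[sin(π/15+11π/30) + sin(π/15-11π/30)]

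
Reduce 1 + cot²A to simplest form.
1 + cot²A = csc²A (using Pythagorean identity)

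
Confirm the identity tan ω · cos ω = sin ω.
LHS = (sin ω/cos ω) · cos ω = sin ω = RHS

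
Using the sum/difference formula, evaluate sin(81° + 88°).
sin(81° + 88°) = sin 81° cos 88° + cos 81° sin 88° = 0.1908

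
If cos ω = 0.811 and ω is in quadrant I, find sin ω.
sin ω = 0.585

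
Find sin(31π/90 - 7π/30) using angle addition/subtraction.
sin(31π/90 - 7π/30) = sin 31π/90 cos 7π/30 - cos 31π/90 sin 7π/30 = 0.342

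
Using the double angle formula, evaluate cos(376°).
cos(376°) = 2cos²188° - 1 = 0.9613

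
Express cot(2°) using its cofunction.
cot(2°) = tan(90° - 2°) = tan(88°)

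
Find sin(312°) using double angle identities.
sin(312°) = 2 sin 156° cos 156° = -0.7431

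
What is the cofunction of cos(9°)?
cos(9°) = sin(90° - 9°) = sin(81°)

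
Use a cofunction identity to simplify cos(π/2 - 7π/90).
cos(π/2 - 7π/90) = sin(7π/90)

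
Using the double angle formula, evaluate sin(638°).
sin(638°) = 2 sin 319° cos 319° = -0.9903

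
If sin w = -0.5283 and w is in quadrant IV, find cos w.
cos w = 0.8491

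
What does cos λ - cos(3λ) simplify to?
cos λ - cos(3λ) = 2 sin(2λ) sin λ (using Sum-to-product)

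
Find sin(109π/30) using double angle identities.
sin(109π/30) = 2 sin 109π/60 cos 109π/60 = -0.9135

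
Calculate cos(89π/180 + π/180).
cos(89π/180 + π/180) = cos 89π/180 cos π/180 - sin 89π/180 sin π/180 = 0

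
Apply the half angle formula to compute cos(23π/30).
cos(23π/30) = -√((1 + cos 23π/15)/2) = -0.7431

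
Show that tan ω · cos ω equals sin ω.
LHS = (sin ω/cos ω) · cos ω = sin ω = RHS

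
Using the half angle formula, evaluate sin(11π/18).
sin(11π/18) = √((1 - cos 11π/9)/2) = 0.9397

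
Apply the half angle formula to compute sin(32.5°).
sin(32.5°) = √((1 - cos 65°)/2) = 0.5373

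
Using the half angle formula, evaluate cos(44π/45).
cos(44π/45) = -√((1 + cos 88π/45)/2) = -0.9976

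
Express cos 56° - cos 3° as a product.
cos 56° - cos 3° = -2 sin(29.5°) sin(26.5°)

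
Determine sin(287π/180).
sin(287π/180) = -0.9563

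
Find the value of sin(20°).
sin(20°) = 0.342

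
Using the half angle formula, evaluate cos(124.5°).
cos(124.5°) = -√((1 + cos 249°)/2) = -0.5664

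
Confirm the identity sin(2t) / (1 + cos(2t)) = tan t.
LHS = 2 sin t cos t / (2cos²t) = sin t/cos t = tan t = RHS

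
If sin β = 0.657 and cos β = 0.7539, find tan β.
tan β = sin β / cos β = 0.8715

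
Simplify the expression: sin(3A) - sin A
sin(3A) - sin A = 2 cos(2A) sin A (using Sum-to-product)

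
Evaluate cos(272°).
cos(272°) = 0.0349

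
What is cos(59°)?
cos(59°) = 0.515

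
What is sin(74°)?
sin(74°) = 0.9613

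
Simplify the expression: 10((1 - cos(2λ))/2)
10((1 - cos(2λ))/2) = 10(sin²λ) (using Power reduction)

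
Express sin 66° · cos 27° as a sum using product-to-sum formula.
sin 66° cos 27° = (1/2)[sin(66°+27°) + sin(66°-27°)]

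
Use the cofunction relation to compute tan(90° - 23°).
tan(90° - 23°) = cot(23°) = 2.356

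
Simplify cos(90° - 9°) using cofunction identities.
cos(90° - 9°) = sin(9°)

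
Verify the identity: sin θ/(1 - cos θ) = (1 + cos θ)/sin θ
LHS = sin θ(1 + cos θ) / ((1 - cos θ)(1 + cos θ)) = sin θ(1 + cos θ) / (1 - cos²θ) = sin θ(1 + cos θ) / sin²θ = (1 + cos θ)/sin θ = RHS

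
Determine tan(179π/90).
tan(179π/90) = -0.03492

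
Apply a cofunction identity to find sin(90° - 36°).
sin(90° - 36°) = cos(36°) = 0.809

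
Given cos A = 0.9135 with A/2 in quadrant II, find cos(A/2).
cos(A/2) = ±√((1 + cos A)/2); negative since A/2 ∈ QII, so cos(A/2) = -0.9781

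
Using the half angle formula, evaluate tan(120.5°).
tan(120.5°) = sin 241° / (1 + cos 241°) = -1.698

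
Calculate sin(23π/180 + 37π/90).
sin(23π/180 + 37π/90) = sin 23π/180 cos 37π/90 + cos 23π/180 sin 37π/90 = 0.9925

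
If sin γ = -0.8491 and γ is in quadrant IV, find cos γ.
cos γ = 0.5282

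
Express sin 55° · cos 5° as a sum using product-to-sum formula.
sin 55° cos 5° = (1/2)[sin(55°+5°) + sin(55°-5°)]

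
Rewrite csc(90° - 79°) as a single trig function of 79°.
csc(90° - 79°) = sec(79°)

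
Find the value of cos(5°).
cos(5°) = 0.9962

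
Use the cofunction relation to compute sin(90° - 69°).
sin(90° - 69°) = cos(69°) = 0.3584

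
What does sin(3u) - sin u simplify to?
sin(3u) - sin u = 2 cos(2u) sin u (using Sum-to-product)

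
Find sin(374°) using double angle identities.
sin(374°) = 2 sin 187° cos 187° = 0.2419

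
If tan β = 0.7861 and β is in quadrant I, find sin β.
sin β = 0.618 (using tan²β + 1 = sec²β)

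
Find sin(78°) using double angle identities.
sin(78°) = 2 sin 39° cos 39° = 0.9781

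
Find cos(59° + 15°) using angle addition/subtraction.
cos(59° + 15°) = cos 59° cos 15° - sin 59° sin 15° = 0.2756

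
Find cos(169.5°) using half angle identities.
cos(169.5°) = -√((1 + cos 339°)/2) = -0.9833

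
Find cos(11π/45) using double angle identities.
cos(11π/45) = cos²11π/90 - sin²11π/90 = 0.7193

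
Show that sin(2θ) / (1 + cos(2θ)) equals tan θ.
LHS = 2 sin θ cos θ / (2cos²θ) = sin θ/cos θ = tan θ = RHS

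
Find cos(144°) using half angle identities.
cos(144°) = -√((1 + cos 288°)/2) = -0.809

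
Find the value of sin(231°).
sin(231°) = -0.7771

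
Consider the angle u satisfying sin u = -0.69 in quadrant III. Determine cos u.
cos u = ±√(1 - sin²u) = -0.7238 (negative in QIII)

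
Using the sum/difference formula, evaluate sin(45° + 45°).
sin(45° + 45°) = sin 45° cos 45° + cos 45° sin 45° = 1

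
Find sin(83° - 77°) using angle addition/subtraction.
sin(83° - 77°) = sin 83° cos 77° - cos 83° sin 77° = 0.1045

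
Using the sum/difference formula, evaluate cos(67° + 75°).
cos(67° + 75°) = cos 67° cos 75° - sin 67° sin 75° = -0.788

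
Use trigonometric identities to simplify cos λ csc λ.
cos λ csc λ = cot λ (using Reciprocal + quotient)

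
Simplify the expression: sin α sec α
sin α sec α = tan α (using Reciprocal + quotient)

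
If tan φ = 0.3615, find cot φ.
cot φ = 1/tan φ = 2.766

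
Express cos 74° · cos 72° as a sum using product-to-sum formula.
cos 74° cos 72° = (1/2)[cos(74°-72°) + cos(74°+72°)]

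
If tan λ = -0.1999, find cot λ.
cot λ = 1/tan λ = -5.003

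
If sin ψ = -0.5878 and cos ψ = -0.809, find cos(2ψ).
cos(2ψ) = cos²ψ - sin²ψ = 0.309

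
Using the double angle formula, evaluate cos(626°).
cos(626°) = cos²313° - sin²313° = -0.06976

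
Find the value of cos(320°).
cos(320°) = 0.766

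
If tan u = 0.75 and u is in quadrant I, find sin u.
sin u = 0.6 (using tan²u + 1 = sec²u)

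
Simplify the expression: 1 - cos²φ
1 - cos²φ = sin²φ (using Pythagorean identity)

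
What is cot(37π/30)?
cot(37π/30) = 1.111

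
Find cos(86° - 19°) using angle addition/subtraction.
cos(86° - 19°) = cos 86° cos 19° + sin 86° sin 19° = 0.3907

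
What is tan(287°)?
tan(287°) = -3.271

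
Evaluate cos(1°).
cos(1°) = 0.9998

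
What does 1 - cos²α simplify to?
1 - cos²α = sin²α (using Pythagorean identity)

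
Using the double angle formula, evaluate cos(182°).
cos(182°) = cos²91° - sin²91° = -0.9994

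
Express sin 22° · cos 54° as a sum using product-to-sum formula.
sin 22° cos 54° = (1/2)[sin(22°+54°) + sin(22°-54°)]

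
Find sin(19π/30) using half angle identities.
sin(19π/30) = √((1 - cos 19π/15)/2) = 0.9135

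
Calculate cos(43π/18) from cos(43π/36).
cos(43π/18) = cos²43π/36 - sin²43π/36 = 0.342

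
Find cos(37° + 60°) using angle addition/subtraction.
cos(37° + 60°) = cos 37° cos 60° - sin 37° sin 60° = -0.1219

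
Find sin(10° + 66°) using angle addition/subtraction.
sin(10° + 66°) = sin 10° cos 66° + cos 10° sin 66° = 0.9703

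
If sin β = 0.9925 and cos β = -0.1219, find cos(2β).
cos(2β) = cos²β - sin²β = -0.9702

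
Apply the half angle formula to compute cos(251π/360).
cos(251π/360) = -√((1 + cos 251π/180)/2) = -0.5807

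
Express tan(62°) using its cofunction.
tan(62°) = cot(90° - 62°) = cot(28°)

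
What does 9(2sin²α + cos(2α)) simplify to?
9(2sin²α + cos(2α)) = 9 (using Double angle)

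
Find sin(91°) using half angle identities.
sin(91°) = √((1 - cos 182°)/2) = 0.9998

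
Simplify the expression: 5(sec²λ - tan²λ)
5(sec²λ - tan²λ) = 5 (using Pythagorean identity)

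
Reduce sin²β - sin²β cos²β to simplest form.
sin²β - sin²β cos²β = sin⁴β (using Factoring)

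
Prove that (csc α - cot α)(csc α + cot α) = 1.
LHS = csc²α - cot²α = (1 + cot²α) - cot²α = 1 = RHS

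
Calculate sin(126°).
sin(126°) = 0.809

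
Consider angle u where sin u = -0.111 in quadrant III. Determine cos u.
cos u = ±√(1 - sin²u) = -0.9938 (negative in QIII)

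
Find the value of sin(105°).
sin(105°) = (√6+√2)/4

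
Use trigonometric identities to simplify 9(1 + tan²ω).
9(1 + tan²ω) = 9(sec²ω) (using Pythagorean identity)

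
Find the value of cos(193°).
cos(193°) = -0.9744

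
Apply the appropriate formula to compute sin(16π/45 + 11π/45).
sin(16π/45 + 11π/45) = sin 16π/45 cos 11π/45 + cos 16π/45 sin 11π/45 = 0.9511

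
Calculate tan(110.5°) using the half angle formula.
tan(110.5°) = sin 221° / (1 + cos 221°) = -2.675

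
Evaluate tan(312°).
tan(312°) = -1.111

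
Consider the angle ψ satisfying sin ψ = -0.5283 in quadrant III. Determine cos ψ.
cos ψ = ±√(1 - sin²ψ) = -0.8491 (negative in QIII)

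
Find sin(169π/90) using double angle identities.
sin(169π/90) = 2 sin 169π/180 cos 169π/180 = -0.3746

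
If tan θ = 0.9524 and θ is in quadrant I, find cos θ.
cos θ = 0.7241 (using tan²θ + 1 = sec²θ)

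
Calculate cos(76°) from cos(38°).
cos(76°) = cos²38° - sin²38° = 0.2419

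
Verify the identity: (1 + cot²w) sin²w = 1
LHS = csc²w · sin²w = (1/sin²w) · sin²w = 1 = RHS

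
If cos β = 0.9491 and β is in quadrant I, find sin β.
sin β = 0.315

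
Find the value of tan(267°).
tan(267°) = 19.08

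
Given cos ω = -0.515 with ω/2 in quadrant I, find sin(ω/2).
sin(ω/2) = ±√((1 - cos ω)/2); positive since ω/2 ∈ QI, so sin(ω/2) = 0.8703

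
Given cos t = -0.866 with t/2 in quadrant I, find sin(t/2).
sin(t/2) = ±√((1 - cos t)/2); positive since t/2 ∈ QI, so sin(t/2) = 0.9659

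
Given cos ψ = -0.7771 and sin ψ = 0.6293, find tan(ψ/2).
tan(ψ/2) = sin ψ / (1 + cos ψ) = 2.823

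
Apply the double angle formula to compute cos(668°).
cos(668°) = cos²334° - sin²334° = 0.6157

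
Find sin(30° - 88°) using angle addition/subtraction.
sin(30° - 88°) = sin 30° cos 88° - cos 30° sin 88° = -0.848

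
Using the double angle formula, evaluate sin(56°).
sin(56°) = 2 sin 28° cos 28° = 0.829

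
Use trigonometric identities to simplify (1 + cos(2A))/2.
(1 + cos(2A))/2 = cos²A (using Power reduction)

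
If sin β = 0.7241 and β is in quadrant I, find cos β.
cos β = 0.6897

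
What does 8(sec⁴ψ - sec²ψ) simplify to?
8(sec⁴ψ - sec²ψ) = 8(tan⁴ψ + tan²ψ) (using Pythagorean)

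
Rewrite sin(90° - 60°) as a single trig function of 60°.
sin(90° - 60°) = cos(60°)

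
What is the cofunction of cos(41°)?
cos(41°) = sin(90° - 41°) = sin(49°)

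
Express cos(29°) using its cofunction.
cos(29°) = sin(90° - 29°) = sin(61°)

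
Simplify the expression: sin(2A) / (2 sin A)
sin(2A) / (2 sin A) = cos A (using Double angle)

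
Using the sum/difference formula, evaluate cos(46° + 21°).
cos(46° + 21°) = cos 46° cos 21° - sin 46° sin 21° = 0.3907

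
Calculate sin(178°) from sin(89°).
sin(178°) = 2 sin 89° cos 89° = 0.0349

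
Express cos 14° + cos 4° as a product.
cos 14° + cos 4° = 2 cos(9°) cos(5°)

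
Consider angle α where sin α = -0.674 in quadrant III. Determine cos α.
cos α = ±√(1 - sin²α) = -0.7387 (negative in QIII)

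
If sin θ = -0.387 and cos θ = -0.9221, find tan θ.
tan θ = sin θ / cos θ = 0.4197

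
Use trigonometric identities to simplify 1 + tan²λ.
1 + tan²λ = sec²λ (using Pythagorean identity)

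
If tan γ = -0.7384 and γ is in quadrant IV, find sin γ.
sin γ = -0.594 (using tan²γ + 1 = sec²γ)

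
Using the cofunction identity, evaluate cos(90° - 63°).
cos(90° - 63°) = sin(63°) = 0.891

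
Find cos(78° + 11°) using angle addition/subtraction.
cos(78° + 11°) = cos 78° cos 11° - sin 78° sin 11° = 0.01745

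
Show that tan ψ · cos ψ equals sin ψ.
LHS = (sin ψ/cos ψ) · cos ψ = sin ψ = RHS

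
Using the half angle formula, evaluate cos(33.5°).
cos(33.5°) = √((1 + cos 67°)/2) = 0.8339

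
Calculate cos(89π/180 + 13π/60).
cos(89π/180 + 13π/60) = cos 89π/180 cos 13π/60 - sin 89π/180 sin 13π/60 = -0.6157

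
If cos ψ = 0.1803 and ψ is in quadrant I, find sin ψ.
sin ψ = 0.9836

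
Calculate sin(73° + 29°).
sin(73° + 29°) = sin 73° cos 29° + cos 73° sin 29° = 0.9781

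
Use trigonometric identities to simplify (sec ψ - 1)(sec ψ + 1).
(sec ψ - 1)(sec ψ + 1) = tan²ψ (using Diff. of squares)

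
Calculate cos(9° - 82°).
cos(9° - 82°) = cos 9° cos 82° + sin 9° sin 82° = 0.2924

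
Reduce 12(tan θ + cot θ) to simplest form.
12(tan θ + cot θ) = 12(sec θ csc θ) (using Quotient identities)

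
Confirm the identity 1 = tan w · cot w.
RHS = (sin w/cos w) · (cos w/sin w) = 1 = LHS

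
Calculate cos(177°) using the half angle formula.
cos(177°) = -√((1 + cos 354°)/2) = -0.9986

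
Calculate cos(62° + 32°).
cos(62° + 32°) = cos 62° cos 32° - sin 62° sin 32° = -0.06976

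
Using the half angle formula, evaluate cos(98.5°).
cos(98.5°) = -√((1 + cos 197°)/2) = -0.1478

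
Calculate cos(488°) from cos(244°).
cos(488°) = cos²244° - sin²244° = -0.6157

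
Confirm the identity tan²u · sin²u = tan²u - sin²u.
RHS = sin²u/cos²u - sin²u = sin²u(1/cos²u - 1) = sin²u · (1 - cos²u)/cos²u = sin²u · sin²u/cos²u = sin²u · tan²u = LHS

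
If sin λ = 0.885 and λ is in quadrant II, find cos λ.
cos λ = -0.4656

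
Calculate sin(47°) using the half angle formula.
sin(47°) = √((1 - cos 94°)/2) = 0.7314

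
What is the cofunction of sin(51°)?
sin(51°) = cos(90° - 51°) = cos(39°)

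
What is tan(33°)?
tan(33°) = 0.6494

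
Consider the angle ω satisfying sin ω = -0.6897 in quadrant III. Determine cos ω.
cos ω = ±√(1 - sin²ω) = -0.7241 (negative in QIII)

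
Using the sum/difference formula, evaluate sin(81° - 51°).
sin(81° - 51°) = sin 81° cos 51° - cos 81° sin 51° = 1/2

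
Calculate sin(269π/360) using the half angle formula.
sin(269π/360) = √((1 - cos 269π/180)/2) = 0.7133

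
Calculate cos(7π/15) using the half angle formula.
cos(7π/15) = √((1 + cos 14π/15)/2) = 0.1045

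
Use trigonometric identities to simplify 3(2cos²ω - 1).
3(2cos²ω - 1) = 3(cos(2ω)) (using Double angle)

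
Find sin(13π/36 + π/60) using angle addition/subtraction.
sin(13π/36 + π/60) = sin 13π/36 cos π/60 + cos 13π/36 sin π/60 = 0.9272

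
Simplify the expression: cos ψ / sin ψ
cos ψ / sin ψ = cot ψ (using Quotient identity)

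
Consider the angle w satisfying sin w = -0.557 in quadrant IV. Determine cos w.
cos w = √(1 - sin²w) = 0.8305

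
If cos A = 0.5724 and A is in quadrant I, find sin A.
sin A = 0.82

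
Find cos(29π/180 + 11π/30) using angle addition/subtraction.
cos(29π/180 + 11π/30) = cos 29π/180 cos 11π/30 - sin 29π/180 sin 11π/30 = -0.08716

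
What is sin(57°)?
sin(57°) = 0.8387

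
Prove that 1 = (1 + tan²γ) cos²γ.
RHS = sec²γ · cos²γ = (1/cos²γ) · cos²γ = 1 = LHS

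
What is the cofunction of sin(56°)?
sin(56°) = cos(90° - 56°) = cos(34°)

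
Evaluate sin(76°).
sin(76°) = 0.9703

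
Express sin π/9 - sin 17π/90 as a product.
sin π/9 - sin 17π/90 = 2 cos(3π/20) sin(-7π/180)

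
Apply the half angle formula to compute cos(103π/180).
cos(103π/180) = -√((1 + cos 103π/90)/2) = -0.225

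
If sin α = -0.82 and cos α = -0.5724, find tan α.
tan α = sin α / cos α = 1.433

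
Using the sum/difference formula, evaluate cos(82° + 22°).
cos(82° + 22°) = cos 82° cos 22° - sin 82° sin 22° = -0.2419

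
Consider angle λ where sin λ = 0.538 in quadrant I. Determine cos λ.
cos λ = √(1 - sin²λ) = 0.8429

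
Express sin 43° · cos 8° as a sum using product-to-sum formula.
sin 43° cos 8° = (1/2)[sin(43°+8°) + sin(43°-8°)]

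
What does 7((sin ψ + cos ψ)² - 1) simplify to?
7((sin ψ + cos ψ)² - 1) = 7(sin(2ψ)) (using Pythagorean + double angle)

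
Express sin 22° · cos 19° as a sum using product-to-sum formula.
sin 22° cos 19° = (1/2)[sin(22°+19°) + sin(22°-19°)]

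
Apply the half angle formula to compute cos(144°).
cos(144°) = -√((1 + cos 288°)/2) = -0.809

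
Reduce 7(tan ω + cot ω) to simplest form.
7(tan ω + cot ω) = 7(sec ω csc ω) (using Quotient identities)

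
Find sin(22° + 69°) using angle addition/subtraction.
sin(22° + 69°) = sin 22° cos 69° + cos 22° sin 69° = 0.9998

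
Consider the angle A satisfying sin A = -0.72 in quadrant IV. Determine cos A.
cos A = √(1 - sin²A) = 0.694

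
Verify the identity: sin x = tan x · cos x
RHS = (sin x/cos x) · cos x = sin x = LHS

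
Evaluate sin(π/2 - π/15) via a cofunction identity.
sin(π/2 - π/15) = cos(π/15) = 0.9781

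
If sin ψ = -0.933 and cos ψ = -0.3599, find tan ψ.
tan ψ = sin ψ / cos ψ = 2.592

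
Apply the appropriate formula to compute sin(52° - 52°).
sin(52° - 52°) = sin 52° cos 52° - cos 52° sin 52° = 0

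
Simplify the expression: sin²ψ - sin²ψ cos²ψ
sin²ψ - sin²ψ cos²ψ = sin⁴ψ (using Factoring)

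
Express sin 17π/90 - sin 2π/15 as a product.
sin 17π/90 - sin 2π/15 = 2 cos(29π/180) sin(π/36)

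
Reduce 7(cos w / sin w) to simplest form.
7(cos w / sin w) = 7(cot w) (using Quotient identity)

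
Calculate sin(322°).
sin(322°) = -0.6157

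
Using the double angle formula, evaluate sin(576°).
sin(576°) = 2 sin 288° cos 288° = -0.5878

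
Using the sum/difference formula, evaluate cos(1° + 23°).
cos(1° + 23°) = cos 1° cos 23° - sin 1° sin 23° = 0.9135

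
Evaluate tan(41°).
tan(41°) = 0.8693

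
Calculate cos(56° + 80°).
cos(56° + 80°) = cos 56° cos 80° - sin 56° sin 80° = -0.7193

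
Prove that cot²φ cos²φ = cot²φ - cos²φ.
RHS = cos²φ/sin²φ - cos²φ = cos²φ(1/sin²φ - 1) = cos²φ · (1 - sin²φ)/sin²φ = cos²φ · cos²φ/sin²φ = cos²φ · cot²φ = LHS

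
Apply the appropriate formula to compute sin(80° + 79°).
sin(80° + 79°) = sin 80° cos 79° + cos 80° sin 79° = 0.3584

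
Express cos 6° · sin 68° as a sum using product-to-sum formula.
cos 6° sin 68° = (1/2)[sin(6°+68°) - sin(6°-68°)]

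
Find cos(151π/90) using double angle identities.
cos(151π/90) = cos²151π/180 - sin²151π/180 = 0.5299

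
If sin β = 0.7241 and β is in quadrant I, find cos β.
cos β = 0.6897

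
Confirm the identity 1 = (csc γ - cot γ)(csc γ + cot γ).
RHS = csc²γ - cot²γ = (1 + cot²γ) - cot²γ = 1 = LHS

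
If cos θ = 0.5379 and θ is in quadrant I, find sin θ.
sin θ = 0.843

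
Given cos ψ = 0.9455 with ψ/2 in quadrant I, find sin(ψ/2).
sin(ψ/2) = ±√((1 - cos ψ)/2); positive since ψ/2 ∈ QI, so sin(ψ/2) = 0.1651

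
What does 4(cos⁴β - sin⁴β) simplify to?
4(cos⁴β - sin⁴β) = 4(cos(2β)) (using Factoring + double angle)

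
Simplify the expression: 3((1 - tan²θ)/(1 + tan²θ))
3((1 - tan²θ)/(1 + tan²θ)) = 3(cos(2θ)) (using Double angle)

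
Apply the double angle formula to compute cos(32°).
cos(32°) = cos²16° - sin²16° = 0.848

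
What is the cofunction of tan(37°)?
tan(37°) = cot(90° - 37°) = cot(53°)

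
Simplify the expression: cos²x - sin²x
cos²x - sin²x = cos(2x) (using Double angle)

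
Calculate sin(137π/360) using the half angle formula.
sin(137π/360) = √((1 - cos 137π/180)/2) = 0.9304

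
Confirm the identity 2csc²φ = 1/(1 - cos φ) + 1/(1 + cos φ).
RHS = [(1 + cos φ) + (1 - cos φ)] / [(1 - cos φ)(1 + cos φ)] = 2/(1 - cos²φ) = 2/sin²φ = 2csc²φ = LHS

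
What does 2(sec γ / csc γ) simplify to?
2(sec γ / csc γ) = 2(tan γ) (using Reciprocal identities)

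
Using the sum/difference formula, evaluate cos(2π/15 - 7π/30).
cos(2π/15 - 7π/30) = cos 2π/15 cos 7π/30 + sin 2π/15 sin 7π/30 = 0.9511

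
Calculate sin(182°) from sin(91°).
sin(182°) = 2 sin 91° cos 91° = -0.0349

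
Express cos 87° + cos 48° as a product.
cos 87° + cos 48° = 2 cos(67.5°) cos(19.5°)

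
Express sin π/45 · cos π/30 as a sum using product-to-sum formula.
sin π/45 cos π/30 = (1/2)[sin(π/45+π/30) + sin(π/45-π/30)]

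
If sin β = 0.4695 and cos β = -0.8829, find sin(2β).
sin(2β) = 2 sin β cos β = -0.829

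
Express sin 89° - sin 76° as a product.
sin 89° - sin 76° = 2 cos(82.5°) sin(6.5°)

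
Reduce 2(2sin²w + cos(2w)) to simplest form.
2(2sin²w + cos(2w)) = 2 (using Double angle)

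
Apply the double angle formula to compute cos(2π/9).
cos(2π/9) = cos²π/9 - sin²π/9 = 0.766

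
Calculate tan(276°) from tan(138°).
tan(276°) = 2 tan 138° / (1 - tan²138°) = -9.514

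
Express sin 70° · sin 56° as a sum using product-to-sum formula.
sin 70° sin 56° = (1/2)[cos(70°-56°) - cos(70°+56°)]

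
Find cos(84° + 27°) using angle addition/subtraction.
cos(84° + 27°) = cos 84° cos 27° - sin 84° sin 27° = -0.3584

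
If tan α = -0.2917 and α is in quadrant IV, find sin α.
sin α = -0.28 (using tan²α + 1 = sec²α)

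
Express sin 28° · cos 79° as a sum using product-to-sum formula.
sin 28° cos 79° = (1/2)[sin(28°+79°) + sin(28°-79°)]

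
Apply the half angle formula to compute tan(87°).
tan(87°) = sin 174° / (1 + cos 174°) = 19.08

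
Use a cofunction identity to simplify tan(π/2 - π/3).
tan(π/2 - π/3) = cot(π/3)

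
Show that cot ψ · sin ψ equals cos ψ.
LHS = (cos ψ/sin ψ) · sin ψ = cos ψ = RHS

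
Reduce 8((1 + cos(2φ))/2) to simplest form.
8((1 + cos(2φ))/2) = 8(cos²φ) (using Power reduction)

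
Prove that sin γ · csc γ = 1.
LHS = sin γ · (1/sin γ) = 1 = RHS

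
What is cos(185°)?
cos(185°) = -0.9962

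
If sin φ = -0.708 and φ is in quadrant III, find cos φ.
cos φ = -0.7062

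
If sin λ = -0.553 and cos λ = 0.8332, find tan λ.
tan λ = sin λ / cos λ = -0.6637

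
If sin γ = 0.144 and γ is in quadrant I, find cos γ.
cos γ = 0.9896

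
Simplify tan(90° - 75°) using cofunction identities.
tan(90° - 75°) = cot(75°)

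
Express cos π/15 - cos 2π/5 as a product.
cos π/15 - cos 2π/5 = -2 sin(7π/30) sin(-π/6)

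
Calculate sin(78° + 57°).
sin(78° + 57°) = sin 78° cos 57° + cos 78° sin 57° = √2/2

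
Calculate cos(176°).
cos(176°) = -0.9976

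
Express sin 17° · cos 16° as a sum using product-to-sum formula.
sin 17° cos 16° = (1/2)[sin(17°+16°) + sin(17°-16°)]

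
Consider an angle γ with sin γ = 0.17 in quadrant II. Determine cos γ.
cos γ = ±√(1 - sin²γ) = -0.9854 (negative in QII)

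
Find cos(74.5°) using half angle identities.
cos(74.5°) = √((1 + cos 149°)/2) = 0.2672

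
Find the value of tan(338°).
tan(338°) = -0.404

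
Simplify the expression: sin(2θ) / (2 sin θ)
sin(2θ) / (2 sin θ) = cos θ (using Double angle)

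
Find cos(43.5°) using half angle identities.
cos(43.5°) = √((1 + cos 87°)/2) = 0.7254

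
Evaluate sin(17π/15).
sin(17π/15) = -0.4067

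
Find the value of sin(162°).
sin(162°) = 0.309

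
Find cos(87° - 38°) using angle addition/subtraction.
cos(87° - 38°) = cos 87° cos 38° + sin 87° sin 38° = 0.6561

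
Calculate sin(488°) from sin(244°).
sin(488°) = 2 sin 244° cos 244° = 0.788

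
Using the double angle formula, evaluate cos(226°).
cos(226°) = cos²113° - sin²113° = -0.6947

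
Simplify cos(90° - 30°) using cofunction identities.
cos(90° - 30°) = sin(30°)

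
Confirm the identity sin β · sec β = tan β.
LHS = sin β · (1/cos β) = sin β/cos β = tan β = RHS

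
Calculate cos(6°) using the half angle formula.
cos(6°) = √((1 + cos 12°)/2) = 0.9945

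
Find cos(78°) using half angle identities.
cos(78°) = √((1 + cos 156°)/2) = 0.2079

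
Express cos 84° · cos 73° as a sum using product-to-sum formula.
cos 84° cos 73° = (1/2)[cos(84°-73°) + cos(84°+73°)]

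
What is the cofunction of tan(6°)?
tan(6°) = cot(90° - 6°) = cot(84°)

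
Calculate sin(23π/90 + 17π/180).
sin(23π/90 + 17π/180) = sin 23π/90 cos 17π/180 + cos 23π/90 sin 17π/180 = 0.891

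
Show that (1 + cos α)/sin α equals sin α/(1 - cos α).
RHS = sin α(1 + cos α) / ((1 - cos α)(1 + cos α)) = sin α(1 + cos α) / (1 - cos²α) = sin α(1 + cos α) / sin²α = (1 + cos α)/sin α = LHS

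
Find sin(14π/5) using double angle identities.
sin(14π/5) = 2 sin 7π/5 cos 7π/5 = 0.5878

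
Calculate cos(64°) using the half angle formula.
cos(64°) = √((1 + cos 128°)/2) = 0.4384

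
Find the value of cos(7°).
cos(7°) = 0.9925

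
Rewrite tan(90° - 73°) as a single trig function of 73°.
tan(90° - 73°) = cot(73°)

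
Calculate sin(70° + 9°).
sin(70° + 9°) = sin 70° cos 9° + cos 70° sin 9° = 0.9816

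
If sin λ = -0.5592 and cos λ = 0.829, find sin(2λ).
sin(2λ) = 2 sin λ cos λ = -0.9272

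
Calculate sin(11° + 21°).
sin(11° + 21°) = sin 11° cos 21° + cos 11° sin 21° = 0.5299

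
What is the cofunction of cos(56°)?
cos(56°) = sin(90° - 56°) = sin(34°)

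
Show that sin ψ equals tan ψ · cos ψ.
RHS = (sin ψ/cos ψ) · cos ψ = sin ψ = LHS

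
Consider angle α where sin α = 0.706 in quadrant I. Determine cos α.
cos α = √(1 - sin²α) = 0.7082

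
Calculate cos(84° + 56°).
cos(84° + 56°) = cos 84° cos 56° - sin 84° sin 56° = -0.766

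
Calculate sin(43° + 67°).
sin(43° + 67°) = sin 43° cos 67° + cos 43° sin 67° = 0.9397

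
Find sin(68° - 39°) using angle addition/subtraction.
sin(68° - 39°) = sin 68° cos 39° - cos 68° sin 39° = 0.4848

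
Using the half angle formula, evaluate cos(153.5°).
cos(153.5°) = -√((1 + cos 307°)/2) = -0.8949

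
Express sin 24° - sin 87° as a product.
sin 24° - sin 87° = 2 cos(55.5°) sin(-31.5°)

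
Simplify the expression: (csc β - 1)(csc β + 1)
(csc β - 1)(csc β + 1) = cot²β (using Diff. of squares)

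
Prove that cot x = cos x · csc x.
RHS = cos x · (1/sin x) = cos x/sin x = cot x = LHS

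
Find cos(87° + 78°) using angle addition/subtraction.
cos(87° + 78°) = cos 87° cos 78° - sin 87° sin 78° = -(√6+√2)/4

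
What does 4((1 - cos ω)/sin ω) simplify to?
4((1 - cos ω)/sin ω) = 4(tan(ω/2)) (using Half angle)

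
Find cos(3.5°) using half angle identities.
cos(3.5°) = √((1 + cos 7°)/2) = 0.9981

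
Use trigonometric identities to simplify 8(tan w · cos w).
8(tan w · cos w) = 8(sin w) (using Quotient identity)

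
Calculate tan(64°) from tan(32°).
tan(64°) = 2 tan 32° / (1 - tan²32°) = 2.05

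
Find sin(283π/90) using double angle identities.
sin(283π/90) = 2 sin 283π/180 cos 283π/180 = -0.4384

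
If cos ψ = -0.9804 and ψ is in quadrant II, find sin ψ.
sin ψ = 0.197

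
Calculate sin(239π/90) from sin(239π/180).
sin(239π/90) = 2 sin 239π/180 cos 239π/180 = 0.8829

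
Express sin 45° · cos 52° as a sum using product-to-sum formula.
sin 45° cos 52° = (1/2)[sin(45°+52°) + sin(45°-52°)]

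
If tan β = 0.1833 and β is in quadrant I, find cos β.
cos β = 0.9836 (using tan²β + 1 = sec²β)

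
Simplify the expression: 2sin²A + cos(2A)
2sin²A + cos(2A) = 1 (using Double angle)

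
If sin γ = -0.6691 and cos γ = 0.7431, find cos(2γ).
cos(2γ) = cos²γ - sin²γ = 0.1045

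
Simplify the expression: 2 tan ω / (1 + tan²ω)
2 tan ω / (1 + tan²ω) = sin(2ω) (using Double angle)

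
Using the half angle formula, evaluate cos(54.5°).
cos(54.5°) = √((1 + cos 109°)/2) = 0.5807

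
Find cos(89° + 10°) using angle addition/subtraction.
cos(89° + 10°) = cos 89° cos 10° - sin 89° sin 10° = -0.1564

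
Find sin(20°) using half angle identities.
sin(20°) = √((1 - cos 40°)/2) = 0.342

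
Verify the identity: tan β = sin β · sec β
RHS = sin β · (1/cos β) = sin β/cos β = tan β = LHS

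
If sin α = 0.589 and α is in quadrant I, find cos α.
cos α = 0.8081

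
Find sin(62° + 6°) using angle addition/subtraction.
sin(62° + 6°) = sin 62° cos 6° + cos 62° sin 6° = 0.9272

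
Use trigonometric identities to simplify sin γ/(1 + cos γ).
sin γ/(1 + cos γ) = tan(γ/2) (using Half angle)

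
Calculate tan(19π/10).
tan(19π/10) = -0.3249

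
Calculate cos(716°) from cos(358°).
cos(716°) = cos²358° - sin²358° = 0.9976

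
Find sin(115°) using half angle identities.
sin(115°) = √((1 - cos 230°)/2) = 0.9063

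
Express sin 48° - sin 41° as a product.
sin 48° - sin 41° = 2 cos(44.5°) sin(3.5°)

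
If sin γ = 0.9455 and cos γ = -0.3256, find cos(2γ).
cos(2γ) = cos²γ - sin²γ = -0.788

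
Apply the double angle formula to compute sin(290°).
sin(290°) = 2 sin 145° cos 145° = -0.9397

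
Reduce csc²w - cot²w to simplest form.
csc²w - cot²w = 1 (using Pythagorean identity)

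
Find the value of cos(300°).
cos(300°) = 1/2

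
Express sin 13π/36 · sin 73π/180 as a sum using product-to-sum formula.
sin 13π/36 sin 73π/180 = (1/2)[cos(13π/36-73π/180) - cos(13π/36+73π/180)]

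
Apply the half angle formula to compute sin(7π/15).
sin(7π/15) = √((1 - cos 14π/15)/2) = 0.9945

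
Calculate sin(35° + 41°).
sin(35° + 41°) = sin 35° cos 41° + cos 35° sin 41° = 0.9703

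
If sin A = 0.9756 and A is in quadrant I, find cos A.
cos A = 0.2196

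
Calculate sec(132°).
sec(132°) = -1.494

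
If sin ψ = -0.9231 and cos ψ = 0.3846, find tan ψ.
tan ψ = sin ψ / cos ψ = -2.4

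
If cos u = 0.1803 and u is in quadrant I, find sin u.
sin u = 0.9836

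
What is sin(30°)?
sin(30°) = 1/2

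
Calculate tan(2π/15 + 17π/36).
tan(2π/15 + 17π/36) = (tan 2π/15 + tan 17π/36)/(1 - tan 2π/15 tan 17π/36) = -2.904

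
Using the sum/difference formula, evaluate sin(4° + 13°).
sin(4° + 13°) = sin 4° cos 13° + cos 4° sin 13° = 0.2924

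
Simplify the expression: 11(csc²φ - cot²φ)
11(csc²φ - cot²φ) = 11 (using Pythagorean identity)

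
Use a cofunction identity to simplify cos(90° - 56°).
cos(90° - 56°) = sin(56°)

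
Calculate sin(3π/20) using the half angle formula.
sin(3π/20) = √((1 - cos 3π/10)/2) = 0.454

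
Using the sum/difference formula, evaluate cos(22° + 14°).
cos(22° + 14°) = cos 22° cos 14° - sin 22° sin 14° = 0.809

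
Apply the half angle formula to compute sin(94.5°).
sin(94.5°) = √((1 - cos 189°)/2) = 0.9969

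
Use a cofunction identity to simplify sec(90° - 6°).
sec(90° - 6°) = csc(6°)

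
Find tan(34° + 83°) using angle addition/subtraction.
tan(34° + 83°) = (tan 34° + tan 83°)/(1 - tan 34° tan 83°) = -1.963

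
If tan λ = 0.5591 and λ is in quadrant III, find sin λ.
sin λ = -0.488 (using tan²λ + 1 = sec²λ)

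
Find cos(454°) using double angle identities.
cos(454°) = cos²227° - sin²227° = -0.06976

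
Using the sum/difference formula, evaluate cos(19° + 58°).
cos(19° + 58°) = cos 19° cos 58° - sin 19° sin 58° = 0.225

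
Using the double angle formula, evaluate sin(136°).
sin(136°) = 2 sin 68° cos 68° = 0.6947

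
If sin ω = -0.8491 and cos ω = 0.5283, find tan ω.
tan ω = sin ω / cos ω = -1.607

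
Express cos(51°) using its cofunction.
cos(51°) = sin(90° - 51°) = sin(39°)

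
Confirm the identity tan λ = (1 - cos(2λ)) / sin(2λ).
RHS = 2sin²λ / (2 sin λ cos λ) = sin λ/cos λ = tan λ = LHS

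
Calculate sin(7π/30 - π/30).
sin(7π/30 - π/30) = sin 7π/30 cos π/30 - cos 7π/30 sin π/30 = 0.5878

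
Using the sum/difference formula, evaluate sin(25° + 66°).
sin(25° + 66°) = sin 25° cos 66° + cos 25° sin 66° = 0.9998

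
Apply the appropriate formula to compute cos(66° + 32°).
cos(66° + 32°) = cos 66° cos 32° - sin 66° sin 32° = -0.1392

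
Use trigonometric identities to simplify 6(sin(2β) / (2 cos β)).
6(sin(2β) / (2 cos β)) = 6(sin β) (using Double angle)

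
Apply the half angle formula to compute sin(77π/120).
sin(77π/120) = √((1 - cos 77π/60)/2) = 0.9026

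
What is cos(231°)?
cos(231°) = -0.6293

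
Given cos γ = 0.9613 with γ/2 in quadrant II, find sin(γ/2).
sin(γ/2) = ±√((1 - cos γ)/2); positive since γ/2 ∈ QII, so sin(γ/2) = 0.1391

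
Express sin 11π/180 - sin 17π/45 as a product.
sin 11π/180 - sin 17π/45 = 2 cos(79π/360) sin(-19π/120)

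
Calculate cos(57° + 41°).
cos(57° + 41°) = cos 57° cos 41° - sin 57° sin 41° = -0.1392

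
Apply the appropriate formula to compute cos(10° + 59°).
cos(10° + 59°) = cos 10° cos 59° - sin 10° sin 59° = 0.3584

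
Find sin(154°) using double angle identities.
sin(154°) = 2 sin 77° cos 77° = 0.4384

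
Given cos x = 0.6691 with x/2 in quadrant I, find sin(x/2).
sin(x/2) = ±√((1 - cos x)/2); positive since x/2 ∈ QI, so sin(x/2) = 0.4068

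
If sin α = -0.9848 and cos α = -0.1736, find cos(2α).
cos(2α) = cos²α - sin²α = -0.9397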